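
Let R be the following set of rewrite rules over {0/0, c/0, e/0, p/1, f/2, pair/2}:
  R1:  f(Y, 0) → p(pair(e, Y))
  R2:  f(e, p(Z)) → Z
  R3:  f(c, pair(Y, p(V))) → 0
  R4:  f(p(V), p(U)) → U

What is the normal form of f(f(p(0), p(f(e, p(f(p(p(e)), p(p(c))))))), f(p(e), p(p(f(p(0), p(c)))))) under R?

c

1. f(f(p(0), p(f(e, p(f(p(p(e)), p(p(c))))))), f(p(e), p(p(f(p(0), p(c))))))  →  f(f(e, p(f(p(p(e)), p(p(c))))), f(p(e), p(p(f(p(0), p(c))))))   [R4 at 1]
2. f(f(e, p(f(p(p(e)), p(p(c))))), f(p(e), p(p(f(p(0), p(c))))))  →  f(f(p(p(e)), p(p(c))), f(p(e), p(p(f(p(0), p(c))))))   [R2 at 1]
3. f(f(p(p(e)), p(p(c))), f(p(e), p(p(f(p(0), p(c))))))  →  f(p(c), f(p(e), p(p(f(p(0), p(c))))))   [R4 at 1]
4. f(p(c), f(p(e), p(p(f(p(0), p(c))))))  →  f(p(c), p(f(p(0), p(c))))   [R4 at 2]
5. f(p(c), p(f(p(0), p(c))))  →  f(p(0), p(c))   [R4 at ε]
6. f(p(0), p(c))  →  c   [R4 at ε]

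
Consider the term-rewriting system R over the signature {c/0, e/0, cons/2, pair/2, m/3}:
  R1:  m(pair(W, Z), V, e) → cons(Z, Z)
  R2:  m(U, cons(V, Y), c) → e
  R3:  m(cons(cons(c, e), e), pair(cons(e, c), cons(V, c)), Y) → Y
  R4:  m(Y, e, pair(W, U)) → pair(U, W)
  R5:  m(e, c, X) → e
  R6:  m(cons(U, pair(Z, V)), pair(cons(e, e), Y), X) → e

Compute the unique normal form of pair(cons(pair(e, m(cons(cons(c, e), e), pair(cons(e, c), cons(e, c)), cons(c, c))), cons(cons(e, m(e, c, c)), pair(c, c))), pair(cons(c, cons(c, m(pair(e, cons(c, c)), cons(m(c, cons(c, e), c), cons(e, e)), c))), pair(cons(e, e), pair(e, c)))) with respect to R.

1. pair(cons(pair(e, m(cons(cons(c, e), e), pair(cons(e, c), cons(e, c)), cons(c, c))), cons(cons(e, m(e, c, c)), pair(c, c))), pair(cons(c, cons(c, m(pair(e, cons(c, c)), cons(m(c, cons(c, e), c), cons(e, e)), c))), pair(cons(e, e), pair(e, c))))  →  pair(cons(pair(e, cons(c, c)), cons(cons(e, m(e, c, c)), pair(c, c))), pair(cons(c, cons(c, m(pair(e, cons(c, c)), cons(m(c, cons(c, e), c), cons(e, e)), c))), pair(cons(e, e), pair(e, c))))   [R3 at 1.1.2]
2. pair(cons(pair(e, cons(c, c)), cons(cons(e, m(e, c, c)), pair(c, c))), pair(cons(c, cons(c, m(pair(e, cons(c, c)), cons(m(c, cons(c, e), c), cons(e, e)), c))), pair(cons(e, e), pair(e, c))))  →  pair(cons(pair(e, cons(c, c)), cons(cons(e, e), pair(c, c))), pair(cons(c, cons(c, m(pair(e, cons(c, c)), cons(m(c, cons(c, e), c), cons(e, e)), c))), pair(cons(e, e), pair(e, c))))   [R5 at 1.2.1.2]
3. pair(cons(pair(e, cons(c, c)), cons(cons(e, e), pair(c, c))), pair(cons(c, cons(c, m(pair(e, cons(c, c)), cons(m(c, cons(c, e), c), cons(e, e)), c))), pair(cons(e, e), pair(e, c))))  →  pair(cons(pair(e, cons(c, c)), cons(cons(e, e), pair(c, c))), pair(cons(c, cons(c, e)), pair(cons(e, e), pair(e, c))))   [R2 at 2.1.2.2]

pair(cons(pair(e, cons(c, c)), cons(cons(e, e), pair(c, c))), pair(cons(c, cons(c, e)), pair(cons(e, e), pair(e, c))))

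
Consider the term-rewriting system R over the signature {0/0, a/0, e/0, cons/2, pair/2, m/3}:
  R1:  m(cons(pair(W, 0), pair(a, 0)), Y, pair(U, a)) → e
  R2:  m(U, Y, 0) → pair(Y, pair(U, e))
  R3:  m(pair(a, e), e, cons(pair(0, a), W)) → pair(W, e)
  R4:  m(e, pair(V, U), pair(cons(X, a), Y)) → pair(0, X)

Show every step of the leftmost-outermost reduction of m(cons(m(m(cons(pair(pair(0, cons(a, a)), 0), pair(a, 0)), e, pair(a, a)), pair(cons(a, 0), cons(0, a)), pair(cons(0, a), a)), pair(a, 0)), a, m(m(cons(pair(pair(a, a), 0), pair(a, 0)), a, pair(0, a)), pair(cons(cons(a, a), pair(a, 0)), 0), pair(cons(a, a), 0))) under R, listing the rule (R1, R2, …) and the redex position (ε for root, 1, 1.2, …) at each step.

e

1. m(cons(m(m(cons(pair(pair(0, cons(a, a)), 0), pair(a, 0)), e, pair(a, a)), pair(cons(a, 0), cons(0, a)), pair(cons(0, a), a)), pair(a, 0)), a, m(m(cons(pair(pair(a, a), 0), pair(a, 0)), a, pair(0, a)), pair(cons(cons(a, a), pair(a, 0)), 0), pair(cons(a, a), 0)))  →  m(cons(m(e, pair(cons(a, 0), cons(0, a)), pair(cons(0, a), a)), pair(a, 0)), a, m(m(cons(pair(pair(a, a), 0), pair(a, 0)), a, pair(0, a)), pair(cons(cons(a, a), pair(a, 0)), 0), pair(cons(a, a), 0)))   [R1 at 1.1.1]
2. m(cons(m(e, pair(cons(a, 0), cons(0, a)), pair(cons(0, a), a)), pair(a, 0)), a, m(m(cons(pair(pair(a, a), 0), pair(a, 0)), a, pair(0, a)), pair(cons(cons(a, a), pair(a, 0)), 0), pair(cons(a, a), 0)))  →  m(cons(pair(0, 0), pair(a, 0)), a, m(m(cons(pair(pair(a, a), 0), pair(a, 0)), a, pair(0, a)), pair(cons(cons(a, a), pair(a, 0)), 0), pair(cons(a, a), 0)))   [R4 at 1.1]
3. m(cons(pair(0, 0), pair(a, 0)), a, m(m(cons(pair(pair(a, a), 0), pair(a, 0)), a, pair(0, a)), pair(cons(cons(a, a), pair(a, 0)), 0), pair(cons(a, a), 0)))  →  m(cons(pair(0, 0), pair(a, 0)), a, m(e, pair(cons(cons(a, a), pair(a, 0)), 0), pair(cons(a, a), 0)))   [R1 at 3.1]
4. m(cons(pair(0, 0), pair(a, 0)), a, m(e, pair(cons(cons(a, a), pair(a, 0)), 0), pair(cons(a, a), 0)))  →  m(cons(pair(0, 0), pair(a, 0)), a, pair(0, a))   [R4 at 3]
5. m(cons(pair(0, 0), pair(a, 0)), a, pair(0, a))  →  e   [R1 at ε]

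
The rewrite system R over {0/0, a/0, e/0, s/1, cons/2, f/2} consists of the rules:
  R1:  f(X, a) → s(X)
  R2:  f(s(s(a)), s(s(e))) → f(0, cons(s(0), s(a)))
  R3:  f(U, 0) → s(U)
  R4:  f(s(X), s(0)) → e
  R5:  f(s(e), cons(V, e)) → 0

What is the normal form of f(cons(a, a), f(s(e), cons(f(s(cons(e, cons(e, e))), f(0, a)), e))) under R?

s(cons(a, a))

1. f(cons(a, a), f(s(e), cons(f(s(cons(e, cons(e, e))), f(0, a)), e)))  →  f(cons(a, a), 0)   [R5 at 2]
2. f(cons(a, a), 0)  →  s(cons(a, a))   [R3 at ε]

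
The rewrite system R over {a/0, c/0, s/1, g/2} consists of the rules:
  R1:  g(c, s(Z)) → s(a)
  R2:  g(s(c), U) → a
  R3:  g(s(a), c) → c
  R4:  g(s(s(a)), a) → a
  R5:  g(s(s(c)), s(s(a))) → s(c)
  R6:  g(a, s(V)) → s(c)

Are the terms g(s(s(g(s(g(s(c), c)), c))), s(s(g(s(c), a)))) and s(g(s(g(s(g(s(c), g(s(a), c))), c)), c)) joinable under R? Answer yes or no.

Reduce t₁ = g(s(s(g(s(g(s(c), c)), c))), s(s(g(s(c), a)))):
1. g(s(s(g(s(g(s(c), c)), c))), s(s(g(s(c), a))))  →  g(s(s(g(s(a), c))), s(s(g(s(c), a))))   [R2 at 1.1.1.1.1]
2. g(s(s(g(s(a), c))), s(s(g(s(c), a))))  →  g(s(s(c)), s(s(g(s(c), a))))   [R3 at 1.1.1]
3. g(s(s(c)), s(s(g(s(c), a))))  →  g(s(s(c)), s(s(a)))   [R2 at 2.1.1]
4. g(s(s(c)), s(s(a)))  →  s(c)   [R5 at ε]

Reduce t₂ = s(g(s(g(s(g(s(c), g(s(a), c))), c)), c)):
1. s(g(s(g(s(g(s(c), g(s(a), c))), c)), c))  →  s(g(s(g(s(a), c)), c))   [R2 at 1.1.1.1.1]
2. s(g(s(g(s(a), c)), c))  →  s(g(s(c), c))   [R3 at 1.1.1]
3. s(g(s(c), c))  →  s(a)   [R2 at 1]

no — NF(t₁) = s(c), NF(t₂) = s(a)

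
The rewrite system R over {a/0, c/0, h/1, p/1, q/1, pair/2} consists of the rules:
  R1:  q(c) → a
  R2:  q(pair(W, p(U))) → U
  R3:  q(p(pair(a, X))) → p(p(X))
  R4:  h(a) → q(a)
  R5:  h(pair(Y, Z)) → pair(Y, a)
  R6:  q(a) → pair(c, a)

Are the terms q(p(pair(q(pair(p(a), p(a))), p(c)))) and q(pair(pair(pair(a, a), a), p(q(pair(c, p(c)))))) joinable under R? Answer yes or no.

Reduce t₁ = q(p(pair(q(pair(p(a), p(a))), p(c)))):
1. q(p(pair(q(pair(p(a), p(a))), p(c))))  →  q(p(pair(a, p(c))))   [R2 at 1.1.1]
2. q(p(pair(a, p(c))))  →  p(p(p(c)))   [R3 at ε]

Reduce t₂ = q(pair(pair(pair(a, a), a), p(q(pair(c, p(c)))))):
1. q(pair(pair(pair(a, a), a), p(q(pair(c, p(c))))))  →  q(pair(c, p(c)))   [R2 at ε]
2. q(pair(c, p(c)))  →  c   [R2 at ε]

no — NF(t₁) = p(p(p(c))), NF(t₂) = c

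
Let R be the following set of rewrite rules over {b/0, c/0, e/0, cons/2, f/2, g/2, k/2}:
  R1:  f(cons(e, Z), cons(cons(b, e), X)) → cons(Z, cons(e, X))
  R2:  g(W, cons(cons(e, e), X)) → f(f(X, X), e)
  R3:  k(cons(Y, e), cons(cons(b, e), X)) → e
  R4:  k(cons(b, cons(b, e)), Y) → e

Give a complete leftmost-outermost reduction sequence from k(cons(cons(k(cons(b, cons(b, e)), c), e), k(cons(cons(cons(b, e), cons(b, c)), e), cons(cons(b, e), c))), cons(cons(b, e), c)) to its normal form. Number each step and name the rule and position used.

1. k(cons(cons(k(cons(b, cons(b, e)), c), e), k(cons(cons(cons(b, e), cons(b, c)), e), cons(cons(b, e), c))), cons(cons(b, e), c))  →  k(cons(cons(e, e), k(cons(cons(cons(b, e), cons(b, c)), e), cons(cons(b, e), c))), cons(cons(b, e), c))   [R4 at 1.1.1]
2. k(cons(cons(e, e), k(cons(cons(cons(b, e), cons(b, c)), e), cons(cons(b, e), c))), cons(cons(b, e), c))  →  k(cons(cons(e, e), e), cons(cons(b, e), c))   [R3 at 1.2]
3. k(cons(cons(e, e), e), cons(cons(b, e), c))  →  e   [R3 at ε]

e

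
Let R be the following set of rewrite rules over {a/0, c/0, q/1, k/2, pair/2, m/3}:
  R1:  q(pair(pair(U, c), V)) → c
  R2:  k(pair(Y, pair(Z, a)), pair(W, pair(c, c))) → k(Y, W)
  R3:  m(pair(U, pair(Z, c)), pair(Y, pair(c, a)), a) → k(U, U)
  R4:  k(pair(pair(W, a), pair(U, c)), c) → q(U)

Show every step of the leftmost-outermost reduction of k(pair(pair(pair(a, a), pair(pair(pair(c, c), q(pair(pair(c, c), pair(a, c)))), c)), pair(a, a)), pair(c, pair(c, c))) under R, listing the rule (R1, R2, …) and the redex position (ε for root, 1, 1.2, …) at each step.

1. k(pair(pair(pair(a, a), pair(pair(pair(c, c), q(pair(pair(c, c), pair(a, c)))), c)), pair(a, a)), pair(c, pair(c, c)))  →  k(pair(pair(a, a), pair(pair(pair(c, c), q(pair(pair(c, c), pair(a, c)))), c)), c)   [R2 at ε]
2. k(pair(pair(a, a), pair(pair(pair(c, c), q(pair(pair(c, c), pair(a, c)))), c)), c)  →  q(pair(pair(c, c), q(pair(pair(c, c), pair(a, c)))))   [R4 at ε]
3. q(pair(pair(c, c), q(pair(pair(c, c), pair(a, c)))))  →  c   [R1 at ε]

c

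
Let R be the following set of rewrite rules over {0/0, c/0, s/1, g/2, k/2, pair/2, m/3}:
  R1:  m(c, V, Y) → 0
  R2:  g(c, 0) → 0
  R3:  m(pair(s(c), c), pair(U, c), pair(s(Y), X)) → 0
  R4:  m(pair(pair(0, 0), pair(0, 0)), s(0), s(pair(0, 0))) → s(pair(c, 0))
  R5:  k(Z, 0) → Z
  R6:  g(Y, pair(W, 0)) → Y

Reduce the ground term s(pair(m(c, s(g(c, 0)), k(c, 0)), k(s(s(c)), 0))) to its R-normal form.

s(pair(0, s(s(c))))

1. s(pair(m(c, s(g(c, 0)), k(c, 0)), k(s(s(c)), 0)))  →  s(pair(0, k(s(s(c)), 0)))   [R1 at 1.1]
2. s(pair(0, k(s(s(c)), 0)))  →  s(pair(0, s(s(c))))   [R5 at 1.2]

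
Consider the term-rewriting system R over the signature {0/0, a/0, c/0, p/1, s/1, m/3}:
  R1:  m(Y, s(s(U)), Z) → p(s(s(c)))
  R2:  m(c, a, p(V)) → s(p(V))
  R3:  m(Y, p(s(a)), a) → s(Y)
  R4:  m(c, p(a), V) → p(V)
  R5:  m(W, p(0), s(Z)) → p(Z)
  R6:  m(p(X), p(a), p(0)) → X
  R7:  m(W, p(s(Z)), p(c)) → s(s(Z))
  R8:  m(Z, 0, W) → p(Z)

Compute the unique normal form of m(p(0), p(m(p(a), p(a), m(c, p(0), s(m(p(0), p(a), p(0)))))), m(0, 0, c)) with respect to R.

1. m(p(0), p(m(p(a), p(a), m(c, p(0), s(m(p(0), p(a), p(0)))))), m(0, 0, c))  →  m(p(0), p(m(p(a), p(a), p(m(p(0), p(a), p(0))))), m(0, 0, c))   [R5 at 2.1.3]
2. m(p(0), p(m(p(a), p(a), p(m(p(0), p(a), p(0))))), m(0, 0, c))  →  m(p(0), p(m(p(a), p(a), p(0))), m(0, 0, c))   [R6 at 2.1.3.1]
3. m(p(0), p(m(p(a), p(a), p(0))), m(0, 0, c))  →  m(p(0), p(a), m(0, 0, c))   [R6 at 2.1]
4. m(p(0), p(a), m(0, 0, c))  →  m(p(0), p(a), p(0))   [R8 at 3]
5. m(p(0), p(a), p(0))  →  0   [R6 at ε]

0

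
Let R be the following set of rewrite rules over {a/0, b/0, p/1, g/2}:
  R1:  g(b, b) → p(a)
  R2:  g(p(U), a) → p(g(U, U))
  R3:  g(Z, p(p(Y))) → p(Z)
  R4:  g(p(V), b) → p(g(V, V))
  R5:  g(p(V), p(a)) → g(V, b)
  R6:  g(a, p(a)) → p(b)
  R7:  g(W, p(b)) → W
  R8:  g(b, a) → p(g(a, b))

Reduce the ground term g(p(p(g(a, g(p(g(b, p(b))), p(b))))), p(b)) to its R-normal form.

p(p(a))

1. g(p(p(g(a, g(p(g(b, p(b))), p(b))))), p(b))  →  p(p(g(a, g(p(g(b, p(b))), p(b)))))   [R7 at ε]
2. p(p(g(a, g(p(g(b, p(b))), p(b)))))  →  p(p(g(a, p(g(b, p(b))))))   [R7 at 1.1.2]
3. p(p(g(a, p(g(b, p(b))))))  →  p(p(g(a, p(b))))   [R7 at 1.1.2.1]
4. p(p(g(a, p(b))))  →  p(p(a))   [R7 at 1.1]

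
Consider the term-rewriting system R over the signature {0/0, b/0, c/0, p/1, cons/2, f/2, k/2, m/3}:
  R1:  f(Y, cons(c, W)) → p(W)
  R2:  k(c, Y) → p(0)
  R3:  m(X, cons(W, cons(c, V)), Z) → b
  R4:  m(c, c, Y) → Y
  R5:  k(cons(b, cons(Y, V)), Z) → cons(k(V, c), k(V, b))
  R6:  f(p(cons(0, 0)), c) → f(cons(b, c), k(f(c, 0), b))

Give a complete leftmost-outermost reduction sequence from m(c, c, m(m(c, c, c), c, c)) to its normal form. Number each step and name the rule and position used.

1. m(c, c, m(m(c, c, c), c, c))  →  m(m(c, c, c), c, c)   [R4 at ε]
2. m(m(c, c, c), c, c)  →  m(c, c, c)   [R4 at 1]
3. m(c, c, c)  →  c   [R4 at ε]

c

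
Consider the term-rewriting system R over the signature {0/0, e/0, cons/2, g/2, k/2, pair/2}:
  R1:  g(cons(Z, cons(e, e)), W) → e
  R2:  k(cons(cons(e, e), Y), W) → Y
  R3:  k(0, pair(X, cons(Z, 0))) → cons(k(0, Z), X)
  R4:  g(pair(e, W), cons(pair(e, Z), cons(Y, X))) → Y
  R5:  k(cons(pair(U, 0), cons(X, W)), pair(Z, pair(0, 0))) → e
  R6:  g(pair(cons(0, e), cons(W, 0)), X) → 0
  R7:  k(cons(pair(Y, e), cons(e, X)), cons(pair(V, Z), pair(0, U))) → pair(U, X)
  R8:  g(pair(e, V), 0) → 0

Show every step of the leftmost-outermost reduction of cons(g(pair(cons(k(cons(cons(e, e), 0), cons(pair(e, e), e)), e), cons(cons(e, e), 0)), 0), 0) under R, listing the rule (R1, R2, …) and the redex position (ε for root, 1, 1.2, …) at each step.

1. cons(g(pair(cons(k(cons(cons(e, e), 0), cons(pair(e, e), e)), e), cons(cons(e, e), 0)), 0), 0)  →  cons(g(pair(cons(0, e), cons(cons(e, e), 0)), 0), 0)   [R2 at 1.1.1.1]
2. cons(g(pair(cons(0, e), cons(cons(e, e), 0)), 0), 0)  →  cons(0, 0)   [R6 at 1]

cons(0, 0)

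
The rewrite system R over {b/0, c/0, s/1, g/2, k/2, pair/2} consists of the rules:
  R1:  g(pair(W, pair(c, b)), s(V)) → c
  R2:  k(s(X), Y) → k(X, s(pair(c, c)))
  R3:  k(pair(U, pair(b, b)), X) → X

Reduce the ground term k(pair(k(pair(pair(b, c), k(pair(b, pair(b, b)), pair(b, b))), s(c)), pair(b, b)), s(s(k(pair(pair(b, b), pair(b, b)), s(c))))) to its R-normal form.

s(s(s(c)))

1. k(pair(k(pair(pair(b, c), k(pair(b, pair(b, b)), pair(b, b))), s(c)), pair(b, b)), s(s(k(pair(pair(b, b), pair(b, b)), s(c)))))  →  s(s(k(pair(pair(b, b), pair(b, b)), s(c))))   [R3 at ε]
2. s(s(k(pair(pair(b, b), pair(b, b)), s(c))))  →  s(s(s(c)))   [R3 at 1.1]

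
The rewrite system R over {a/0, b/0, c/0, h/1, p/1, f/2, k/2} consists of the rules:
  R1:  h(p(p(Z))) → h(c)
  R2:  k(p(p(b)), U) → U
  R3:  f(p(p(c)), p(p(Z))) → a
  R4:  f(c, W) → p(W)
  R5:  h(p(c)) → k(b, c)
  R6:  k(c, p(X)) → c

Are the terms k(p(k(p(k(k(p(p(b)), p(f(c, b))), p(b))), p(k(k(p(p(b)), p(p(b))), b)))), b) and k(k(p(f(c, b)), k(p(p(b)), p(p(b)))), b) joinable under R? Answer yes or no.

yes — NF(t₁) = b, NF(t₂) = b

Reduce t₁ = k(p(k(p(k(k(p(p(b)), p(f(c, b))), p(b))), p(k(k(p(p(b)), p(p(b))), b)))), b):
1. k(p(k(p(k(k(p(p(b)), p(f(c, b))), p(b))), p(k(k(p(p(b)), p(p(b))), b)))), b)  →  k(p(k(p(k(p(f(c, b)), p(b))), p(k(k(p(p(b)), p(p(b))), b)))), b)   [R2 at 1.1.1.1.1]
2. k(p(k(p(k(p(f(c, b)), p(b))), p(k(k(p(p(b)), p(p(b))), b)))), b)  →  k(p(k(p(k(p(p(b)), p(b))), p(k(k(p(p(b)), p(p(b))), b)))), b)   [R4 at 1.1.1.1.1.1]
3. k(p(k(p(k(p(p(b)), p(b))), p(k(k(p(p(b)), p(p(b))), b)))), b)  →  k(p(k(p(p(b)), p(k(k(p(p(b)), p(p(b))), b)))), b)   [R2 at 1.1.1.1]
4. k(p(k(p(p(b)), p(k(k(p(p(b)), p(p(b))), b)))), b)  →  k(p(p(k(k(p(p(b)), p(p(b))), b))), b)   [R2 at 1.1]
5. k(p(p(k(k(p(p(b)), p(p(b))), b))), b)  →  k(p(p(k(p(p(b)), b))), b)   [R2 at 1.1.1.1]
6. k(p(p(k(p(p(b)), b))), b)  →  k(p(p(b)), b)   [R2 at 1.1.1]
7. k(p(p(b)), b)  →  b   [R2 at ε]

Reduce t₂ = k(k(p(f(c, b)), k(p(p(b)), p(p(b)))), b):
1. k(k(p(f(c, b)), k(p(p(b)), p(p(b)))), b)  →  k(k(p(p(b)), k(p(p(b)), p(p(b)))), b)   [R4 at 1.1.1]
2. k(k(p(p(b)), k(p(p(b)), p(p(b)))), b)  →  k(k(p(p(b)), p(p(b))), b)   [R2 at 1]
3. k(k(p(p(b)), p(p(b))), b)  →  k(p(p(b)), b)   [R2 at 1]
4. k(p(p(b)), b)  →  b   [R2 at ε]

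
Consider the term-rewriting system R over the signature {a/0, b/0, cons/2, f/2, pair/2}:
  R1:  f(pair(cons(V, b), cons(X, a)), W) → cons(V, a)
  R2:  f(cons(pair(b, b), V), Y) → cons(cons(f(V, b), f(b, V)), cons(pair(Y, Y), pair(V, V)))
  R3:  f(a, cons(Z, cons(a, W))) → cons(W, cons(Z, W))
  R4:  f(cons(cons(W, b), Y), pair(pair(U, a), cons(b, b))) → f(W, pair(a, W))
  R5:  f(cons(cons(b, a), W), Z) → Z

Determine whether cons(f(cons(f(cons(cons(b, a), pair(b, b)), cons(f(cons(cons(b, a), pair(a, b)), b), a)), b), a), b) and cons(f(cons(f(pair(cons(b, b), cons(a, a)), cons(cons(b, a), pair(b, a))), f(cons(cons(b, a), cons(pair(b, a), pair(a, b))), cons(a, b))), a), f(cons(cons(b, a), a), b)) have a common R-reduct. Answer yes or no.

yes — NF(t₁) = cons(a, b), NF(t₂) = cons(a, b)

Reduce t₁ = cons(f(cons(f(cons(cons(b, a), pair(b, b)), cons(f(cons(cons(b, a), pair(a, b)), b), a)), b), a), b):
1. cons(f(cons(f(cons(cons(b, a), pair(b, b)), cons(f(cons(cons(b, a), pair(a, b)), b), a)), b), a), b)  →  cons(f(cons(cons(f(cons(cons(b, a), pair(a, b)), b), a), b), a), b)   [R5 at 1.1.1]
2. cons(f(cons(cons(f(cons(cons(b, a), pair(a, b)), b), a), b), a), b)  →  cons(f(cons(cons(b, a), b), a), b)   [R5 at 1.1.1.1]
3. cons(f(cons(cons(b, a), b), a), b)  →  cons(a, b)   [R5 at 1]

Reduce t₂ = cons(f(cons(f(pair(cons(b, b), cons(a, a)), cons(cons(b, a), pair(b, a))), f(cons(cons(b, a), cons(pair(b, a), pair(a, b))), cons(a, b))), a), f(cons(cons(b, a), a), b)):
1. cons(f(cons(f(pair(cons(b, b), cons(a, a)), cons(cons(b, a), pair(b, a))), f(cons(cons(b, a), cons(pair(b, a), pair(a, b))), cons(a, b))), a), f(cons(cons(b, a), a), b))  →  cons(f(cons(cons(b, a), f(cons(cons(b, a), cons(pair(b, a), pair(a, b))), cons(a, b))), a), f(cons(cons(b, a), a), b))   [R1 at 1.1.1]
2. cons(f(cons(cons(b, a), f(cons(cons(b, a), cons(pair(b, a), pair(a, b))), cons(a, b))), a), f(cons(cons(b, a), a), b))  →  cons(a, f(cons(cons(b, a), a), b))   [R5 at 1]
3. cons(a, f(cons(cons(b, a), a), b))  →  cons(a, b)   [R5 at 2]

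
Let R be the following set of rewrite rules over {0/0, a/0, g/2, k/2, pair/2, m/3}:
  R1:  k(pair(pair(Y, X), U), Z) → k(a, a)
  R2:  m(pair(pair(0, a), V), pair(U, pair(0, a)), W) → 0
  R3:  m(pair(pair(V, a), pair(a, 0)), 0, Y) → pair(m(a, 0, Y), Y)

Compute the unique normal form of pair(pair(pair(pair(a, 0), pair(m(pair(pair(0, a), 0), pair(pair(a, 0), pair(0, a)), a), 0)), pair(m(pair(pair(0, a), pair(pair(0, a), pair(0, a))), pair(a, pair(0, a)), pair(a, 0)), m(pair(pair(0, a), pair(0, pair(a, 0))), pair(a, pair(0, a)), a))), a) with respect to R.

pair(pair(pair(pair(a, 0), pair(0, 0)), pair(0, 0)), a)

1. pair(pair(pair(pair(a, 0), pair(m(pair(pair(0, a), 0), pair(pair(a, 0), pair(0, a)), a), 0)), pair(m(pair(pair(0, a), pair(pair(0, a), pair(0, a))), pair(a, pair(0, a)), pair(a, 0)), m(pair(pair(0, a), pair(0, pair(a, 0))), pair(a, pair(0, a)), a))), a)  →  pair(pair(pair(pair(a, 0), pair(0, 0)), pair(m(pair(pair(0, a), pair(pair(0, a), pair(0, a))), pair(a, pair(0, a)), pair(a, 0)), m(pair(pair(0, a), pair(0, pair(a, 0))), pair(a, pair(0, a)), a))), a)   [R2 at 1.1.2.1]
2. pair(pair(pair(pair(a, 0), pair(0, 0)), pair(m(pair(pair(0, a), pair(pair(0, a), pair(0, a))), pair(a, pair(0, a)), pair(a, 0)), m(pair(pair(0, a), pair(0, pair(a, 0))), pair(a, pair(0, a)), a))), a)  →  pair(pair(pair(pair(a, 0), pair(0, 0)), pair(0, m(pair(pair(0, a), pair(0, pair(a, 0))), pair(a, pair(0, a)), a))), a)   [R2 at 1.2.1]
3. pair(pair(pair(pair(a, 0), pair(0, 0)), pair(0, m(pair(pair(0, a), pair(0, pair(a, 0))), pair(a, pair(0, a)), a))), a)  →  pair(pair(pair(pair(a, 0), pair(0, 0)), pair(0, 0)), a)   [R2 at 1.2.2]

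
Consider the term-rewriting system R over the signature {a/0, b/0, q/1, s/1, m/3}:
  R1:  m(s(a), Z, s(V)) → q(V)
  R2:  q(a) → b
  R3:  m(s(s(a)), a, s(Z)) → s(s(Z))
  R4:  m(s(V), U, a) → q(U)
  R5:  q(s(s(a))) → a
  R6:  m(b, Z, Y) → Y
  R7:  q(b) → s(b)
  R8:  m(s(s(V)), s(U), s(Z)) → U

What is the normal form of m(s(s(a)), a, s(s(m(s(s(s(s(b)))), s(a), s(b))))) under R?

1. m(s(s(a)), a, s(s(m(s(s(s(s(b)))), s(a), s(b)))))  →  s(s(s(m(s(s(s(s(b)))), s(a), s(b)))))   [R3 at ε]
2. s(s(s(m(s(s(s(s(b)))), s(a), s(b)))))  →  s(s(s(a)))   [R8 at 1.1.1]

s(s(s(a)))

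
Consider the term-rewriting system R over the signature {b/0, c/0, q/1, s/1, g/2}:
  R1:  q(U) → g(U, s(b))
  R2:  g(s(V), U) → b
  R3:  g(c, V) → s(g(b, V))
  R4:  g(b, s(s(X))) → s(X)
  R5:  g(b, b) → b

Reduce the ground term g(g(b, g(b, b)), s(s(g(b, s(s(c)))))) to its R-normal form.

s(s(c))

1. g(g(b, g(b, b)), s(s(g(b, s(s(c))))))  →  g(g(b, b), s(s(g(b, s(s(c))))))   [R5 at 1.2]
2. g(g(b, b), s(s(g(b, s(s(c))))))  →  g(b, s(s(g(b, s(s(c))))))   [R5 at 1]
3. g(b, s(s(g(b, s(s(c))))))  →  s(g(b, s(s(c))))   [R4 at ε]
4. s(g(b, s(s(c))))  →  s(s(c))   [R4 at 1]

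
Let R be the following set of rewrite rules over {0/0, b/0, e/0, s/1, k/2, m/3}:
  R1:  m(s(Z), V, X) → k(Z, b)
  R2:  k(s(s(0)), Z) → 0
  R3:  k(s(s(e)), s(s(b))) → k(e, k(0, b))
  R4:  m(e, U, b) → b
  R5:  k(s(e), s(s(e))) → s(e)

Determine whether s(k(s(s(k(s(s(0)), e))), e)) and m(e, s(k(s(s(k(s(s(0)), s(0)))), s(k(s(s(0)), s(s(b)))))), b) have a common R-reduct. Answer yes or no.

no — NF(t₁) = s(0), NF(t₂) = b

Reduce t₁ = s(k(s(s(k(s(s(0)), e))), e)):
1. s(k(s(s(k(s(s(0)), e))), e))  →  s(k(s(s(0)), e))   [R2 at 1.1.1.1]
2. s(k(s(s(0)), e))  →  s(0)   [R2 at 1]

Reduce t₂ = m(e, s(k(s(s(k(s(s(0)), s(0)))), s(k(s(s(0)), s(s(b)))))), b):
1. m(e, s(k(s(s(k(s(s(0)), s(0)))), s(k(s(s(0)), s(s(b)))))), b)  →  b   [R4 at ε]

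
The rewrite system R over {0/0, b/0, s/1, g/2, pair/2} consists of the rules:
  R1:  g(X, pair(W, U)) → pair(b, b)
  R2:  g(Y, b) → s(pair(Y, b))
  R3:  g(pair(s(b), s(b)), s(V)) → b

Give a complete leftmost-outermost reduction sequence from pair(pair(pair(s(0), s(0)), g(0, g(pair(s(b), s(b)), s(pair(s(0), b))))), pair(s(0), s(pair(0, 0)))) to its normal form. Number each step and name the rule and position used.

1. pair(pair(pair(s(0), s(0)), g(0, g(pair(s(b), s(b)), s(pair(s(0), b))))), pair(s(0), s(pair(0, 0))))  →  pair(pair(pair(s(0), s(0)), g(0, b)), pair(s(0), s(pair(0, 0))))   [R3 at 1.2.2]
2. pair(pair(pair(s(0), s(0)), g(0, b)), pair(s(0), s(pair(0, 0))))  →  pair(pair(pair(s(0), s(0)), s(pair(0, b))), pair(s(0), s(pair(0, 0))))   [R2 at 1.2]

pair(pair(pair(s(0), s(0)), s(pair(0, b))), pair(s(0), s(pair(0, 0))))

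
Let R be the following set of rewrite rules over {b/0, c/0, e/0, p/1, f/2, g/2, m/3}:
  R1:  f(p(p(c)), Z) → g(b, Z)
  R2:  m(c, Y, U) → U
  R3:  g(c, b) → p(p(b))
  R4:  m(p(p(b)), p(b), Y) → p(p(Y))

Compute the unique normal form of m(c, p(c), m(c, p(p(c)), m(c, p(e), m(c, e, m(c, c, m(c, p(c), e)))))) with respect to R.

1. m(c, p(c), m(c, p(p(c)), m(c, p(e), m(c, e, m(c, c, m(c, p(c), e))))))  →  m(c, p(p(c)), m(c, p(e), m(c, e, m(c, c, m(c, p(c), e)))))   [R2 at ε]
2. m(c, p(p(c)), m(c, p(e), m(c, e, m(c, c, m(c, p(c), e)))))  →  m(c, p(e), m(c, e, m(c, c, m(c, p(c), e))))   [R2 at ε]
3. m(c, p(e), m(c, e, m(c, c, m(c, p(c), e))))  →  m(c, e, m(c, c, m(c, p(c), e)))   [R2 at ε]
4. m(c, e, m(c, c, m(c, p(c), e)))  →  m(c, c, m(c, p(c), e))   [R2 at ε]
5. m(c, c, m(c, p(c), e))  →  m(c, p(c), e)   [R2 at ε]
6. m(c, p(c), e)  →  e   [R2 at ε]

e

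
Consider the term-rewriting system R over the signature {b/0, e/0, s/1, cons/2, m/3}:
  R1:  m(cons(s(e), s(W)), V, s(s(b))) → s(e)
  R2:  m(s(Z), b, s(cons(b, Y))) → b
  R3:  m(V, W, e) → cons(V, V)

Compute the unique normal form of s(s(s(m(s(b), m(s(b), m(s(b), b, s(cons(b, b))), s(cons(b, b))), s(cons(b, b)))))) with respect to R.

1. s(s(s(m(s(b), m(s(b), m(s(b), b, s(cons(b, b))), s(cons(b, b))), s(cons(b, b))))))  →  s(s(s(m(s(b), m(s(b), b, s(cons(b, b))), s(cons(b, b))))))   [R2 at 1.1.1.2.2]
2. s(s(s(m(s(b), m(s(b), b, s(cons(b, b))), s(cons(b, b))))))  →  s(s(s(m(s(b), b, s(cons(b, b))))))   [R2 at 1.1.1.2]
3. s(s(s(m(s(b), b, s(cons(b, b))))))  →  s(s(s(b)))   [R2 at 1.1.1]

s(s(s(b)))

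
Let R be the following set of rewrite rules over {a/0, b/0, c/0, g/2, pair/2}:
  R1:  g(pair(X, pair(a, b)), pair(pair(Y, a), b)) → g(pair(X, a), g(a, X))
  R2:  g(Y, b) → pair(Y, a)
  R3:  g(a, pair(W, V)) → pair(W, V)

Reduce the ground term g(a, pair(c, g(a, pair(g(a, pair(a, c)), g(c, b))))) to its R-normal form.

pair(c, pair(pair(a, c), pair(c, a)))

1. g(a, pair(c, g(a, pair(g(a, pair(a, c)), g(c, b)))))  →  pair(c, g(a, pair(g(a, pair(a, c)), g(c, b))))   [R3 at ε]
2. pair(c, g(a, pair(g(a, pair(a, c)), g(c, b))))  →  pair(c, pair(g(a, pair(a, c)), g(c, b)))   [R3 at 2]
3. pair(c, pair(g(a, pair(a, c)), g(c, b)))  →  pair(c, pair(pair(a, c), g(c, b)))   [R3 at 2.1]
4. pair(c, pair(pair(a, c), g(c, b)))  →  pair(c, pair(pair(a, c), pair(c, a)))   [R2 at 2.2]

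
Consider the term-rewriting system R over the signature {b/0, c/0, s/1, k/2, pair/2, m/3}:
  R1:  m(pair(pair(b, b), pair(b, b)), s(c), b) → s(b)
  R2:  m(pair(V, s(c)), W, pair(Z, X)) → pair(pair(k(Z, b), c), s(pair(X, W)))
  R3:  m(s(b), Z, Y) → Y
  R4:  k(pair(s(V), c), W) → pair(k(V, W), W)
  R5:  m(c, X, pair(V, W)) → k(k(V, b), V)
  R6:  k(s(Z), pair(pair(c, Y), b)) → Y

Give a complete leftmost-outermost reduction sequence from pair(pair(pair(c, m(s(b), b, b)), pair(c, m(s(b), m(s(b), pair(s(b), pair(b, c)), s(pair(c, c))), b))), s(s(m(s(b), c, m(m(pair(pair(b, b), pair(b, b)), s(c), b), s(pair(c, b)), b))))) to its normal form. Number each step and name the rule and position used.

pair(pair(pair(c, b), pair(c, b)), s(s(b)))

1. pair(pair(pair(c, m(s(b), b, b)), pair(c, m(s(b), m(s(b), pair(s(b), pair(b, c)), s(pair(c, c))), b))), s(s(m(s(b), c, m(m(pair(pair(b, b), pair(b, b)), s(c), b), s(pair(c, b)), b)))))  →  pair(pair(pair(c, b), pair(c, m(s(b), m(s(b), pair(s(b), pair(b, c)), s(pair(c, c))), b))), s(s(m(s(b), c, m(m(pair(pair(b, b), pair(b, b)), s(c), b), s(pair(c, b)), b)))))   [R3 at 1.1.2]
2. pair(pair(pair(c, b), pair(c, m(s(b), m(s(b), pair(s(b), pair(b, c)), s(pair(c, c))), b))), s(s(m(s(b), c, m(m(pair(pair(b, b), pair(b, b)), s(c), b), s(pair(c, b)), b)))))  →  pair(pair(pair(c, b), pair(c, b)), s(s(m(s(b), c, m(m(pair(pair(b, b), pair(b, b)), s(c), b), s(pair(c, b)), b)))))   [R3 at 1.2.2]
3. pair(pair(pair(c, b), pair(c, b)), s(s(m(s(b), c, m(m(pair(pair(b, b), pair(b, b)), s(c), b), s(pair(c, b)), b)))))  →  pair(pair(pair(c, b), pair(c, b)), s(s(m(m(pair(pair(b, b), pair(b, b)), s(c), b), s(pair(c, b)), b))))   [R3 at 2.1.1]
4. pair(pair(pair(c, b), pair(c, b)), s(s(m(m(pair(pair(b, b), pair(b, b)), s(c), b), s(pair(c, b)), b))))  →  pair(pair(pair(c, b), pair(c, b)), s(s(m(s(b), s(pair(c, b)), b))))   [R1 at 2.1.1.1]
5. pair(pair(pair(c, b), pair(c, b)), s(s(m(s(b), s(pair(c, b)), b))))  →  pair(pair(pair(c, b), pair(c, b)), s(s(b)))   [R3 at 2.1.1]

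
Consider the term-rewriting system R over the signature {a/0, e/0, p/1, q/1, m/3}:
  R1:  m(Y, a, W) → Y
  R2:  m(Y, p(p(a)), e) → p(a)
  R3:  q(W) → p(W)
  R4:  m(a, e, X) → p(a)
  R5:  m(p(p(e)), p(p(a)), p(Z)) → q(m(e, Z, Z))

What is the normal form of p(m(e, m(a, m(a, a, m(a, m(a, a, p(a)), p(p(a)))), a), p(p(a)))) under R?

p(e)

1. p(m(e, m(a, m(a, a, m(a, m(a, a, p(a)), p(p(a)))), a), p(p(a))))  →  p(m(e, m(a, a, a), p(p(a))))   [R1 at 1.2.2]
2. p(m(e, m(a, a, a), p(p(a))))  →  p(m(e, a, p(p(a))))   [R1 at 1.2]
3. p(m(e, a, p(p(a))))  →  p(e)   [R1 at 1]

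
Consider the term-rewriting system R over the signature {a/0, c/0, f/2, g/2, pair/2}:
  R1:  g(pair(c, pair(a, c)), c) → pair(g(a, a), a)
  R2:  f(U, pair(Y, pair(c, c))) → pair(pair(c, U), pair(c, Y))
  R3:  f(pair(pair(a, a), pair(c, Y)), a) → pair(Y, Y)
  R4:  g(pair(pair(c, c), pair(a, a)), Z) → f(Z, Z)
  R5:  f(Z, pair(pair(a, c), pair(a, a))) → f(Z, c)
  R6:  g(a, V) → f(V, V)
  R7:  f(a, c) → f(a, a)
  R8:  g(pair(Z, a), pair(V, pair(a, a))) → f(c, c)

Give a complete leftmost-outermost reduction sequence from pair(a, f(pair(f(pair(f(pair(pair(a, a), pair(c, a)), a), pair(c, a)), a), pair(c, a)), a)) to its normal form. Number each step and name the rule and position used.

pair(a, pair(a, a))

1. pair(a, f(pair(f(pair(f(pair(pair(a, a), pair(c, a)), a), pair(c, a)), a), pair(c, a)), a))  →  pair(a, f(pair(f(pair(pair(a, a), pair(c, a)), a), pair(c, a)), a))   [R3 at 2.1.1.1.1]
2. pair(a, f(pair(f(pair(pair(a, a), pair(c, a)), a), pair(c, a)), a))  →  pair(a, f(pair(pair(a, a), pair(c, a)), a))   [R3 at 2.1.1]
3. pair(a, f(pair(pair(a, a), pair(c, a)), a))  →  pair(a, pair(a, a))   [R3 at 2]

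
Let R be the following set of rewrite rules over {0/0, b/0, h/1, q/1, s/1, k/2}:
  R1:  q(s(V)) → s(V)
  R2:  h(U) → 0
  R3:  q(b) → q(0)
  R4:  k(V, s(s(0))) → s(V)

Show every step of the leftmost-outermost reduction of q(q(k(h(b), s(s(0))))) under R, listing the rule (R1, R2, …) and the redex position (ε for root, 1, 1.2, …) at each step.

s(0)

1. q(q(k(h(b), s(s(0)))))  →  q(q(s(h(b))))   [R4 at 1.1]
2. q(q(s(h(b))))  →  q(s(h(b)))   [R1 at 1]
3. q(s(h(b)))  →  s(h(b))   [R1 at ε]
4. s(h(b))  →  s(0)   [R2 at 1]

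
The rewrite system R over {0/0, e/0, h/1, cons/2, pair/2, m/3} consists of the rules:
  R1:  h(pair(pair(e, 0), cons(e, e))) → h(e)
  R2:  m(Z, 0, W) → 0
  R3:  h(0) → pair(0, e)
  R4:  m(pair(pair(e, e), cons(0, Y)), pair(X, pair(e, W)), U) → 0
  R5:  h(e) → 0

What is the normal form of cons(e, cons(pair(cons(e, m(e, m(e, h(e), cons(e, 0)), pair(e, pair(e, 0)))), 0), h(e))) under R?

cons(e, cons(pair(cons(e, 0), 0), 0))

1. cons(e, cons(pair(cons(e, m(e, m(e, h(e), cons(e, 0)), pair(e, pair(e, 0)))), 0), h(e)))  →  cons(e, cons(pair(cons(e, m(e, m(e, 0, cons(e, 0)), pair(e, pair(e, 0)))), 0), h(e)))   [R5 at 2.1.1.2.2.2]
2. cons(e, cons(pair(cons(e, m(e, m(e, 0, cons(e, 0)), pair(e, pair(e, 0)))), 0), h(e)))  →  cons(e, cons(pair(cons(e, m(e, 0, pair(e, pair(e, 0)))), 0), h(e)))   [R2 at 2.1.1.2.2]
3. cons(e, cons(pair(cons(e, m(e, 0, pair(e, pair(e, 0)))), 0), h(e)))  →  cons(e, cons(pair(cons(e, 0), 0), h(e)))   [R2 at 2.1.1.2]
4. cons(e, cons(pair(cons(e, 0), 0), h(e)))  →  cons(e, cons(pair(cons(e, 0), 0), 0))   [R5 at 2.2]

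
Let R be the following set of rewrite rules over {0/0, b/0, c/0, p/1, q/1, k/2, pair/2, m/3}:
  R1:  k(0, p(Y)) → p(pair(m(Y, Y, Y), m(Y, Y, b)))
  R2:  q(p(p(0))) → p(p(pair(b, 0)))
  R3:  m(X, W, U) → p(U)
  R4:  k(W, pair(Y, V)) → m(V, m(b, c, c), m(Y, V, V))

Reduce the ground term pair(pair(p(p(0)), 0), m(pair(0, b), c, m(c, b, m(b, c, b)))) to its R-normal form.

1. pair(pair(p(p(0)), 0), m(pair(0, b), c, m(c, b, m(b, c, b))))  →  pair(pair(p(p(0)), 0), p(m(c, b, m(b, c, b))))   [R3 at 2]
2. pair(pair(p(p(0)), 0), p(m(c, b, m(b, c, b))))  →  pair(pair(p(p(0)), 0), p(p(m(b, c, b))))   [R3 at 2.1]
3. pair(pair(p(p(0)), 0), p(p(m(b, c, b))))  →  pair(pair(p(p(0)), 0), p(p(p(b))))   [R3 at 2.1.1]

pair(pair(p(p(0)), 0), p(p(p(b))))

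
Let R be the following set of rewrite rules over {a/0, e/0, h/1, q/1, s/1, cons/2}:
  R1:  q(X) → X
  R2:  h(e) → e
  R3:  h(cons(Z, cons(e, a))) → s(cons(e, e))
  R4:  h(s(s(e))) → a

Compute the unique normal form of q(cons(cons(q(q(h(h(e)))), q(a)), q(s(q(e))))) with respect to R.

1. q(cons(cons(q(q(h(h(e)))), q(a)), q(s(q(e)))))  →  cons(cons(q(q(h(h(e)))), q(a)), q(s(q(e))))   [R1 at ε]
2. cons(cons(q(q(h(h(e)))), q(a)), q(s(q(e))))  →  cons(cons(q(h(h(e))), q(a)), q(s(q(e))))   [R1 at 1.1]
3. cons(cons(q(h(h(e))), q(a)), q(s(q(e))))  →  cons(cons(h(h(e)), q(a)), q(s(q(e))))   [R1 at 1.1]
4. cons(cons(h(h(e)), q(a)), q(s(q(e))))  →  cons(cons(h(e), q(a)), q(s(q(e))))   [R2 at 1.1.1]
5. cons(cons(h(e), q(a)), q(s(q(e))))  →  cons(cons(e, q(a)), q(s(q(e))))   [R2 at 1.1]
6. cons(cons(e, q(a)), q(s(q(e))))  →  cons(cons(e, a), q(s(q(e))))   [R1 at 1.2]
7. cons(cons(e, a), q(s(q(e))))  →  cons(cons(e, a), s(q(e)))   [R1 at 2]
8. cons(cons(e, a), s(q(e)))  →  cons(cons(e, a), s(e))   [R1 at 2.1]

cons(cons(e, a), s(e))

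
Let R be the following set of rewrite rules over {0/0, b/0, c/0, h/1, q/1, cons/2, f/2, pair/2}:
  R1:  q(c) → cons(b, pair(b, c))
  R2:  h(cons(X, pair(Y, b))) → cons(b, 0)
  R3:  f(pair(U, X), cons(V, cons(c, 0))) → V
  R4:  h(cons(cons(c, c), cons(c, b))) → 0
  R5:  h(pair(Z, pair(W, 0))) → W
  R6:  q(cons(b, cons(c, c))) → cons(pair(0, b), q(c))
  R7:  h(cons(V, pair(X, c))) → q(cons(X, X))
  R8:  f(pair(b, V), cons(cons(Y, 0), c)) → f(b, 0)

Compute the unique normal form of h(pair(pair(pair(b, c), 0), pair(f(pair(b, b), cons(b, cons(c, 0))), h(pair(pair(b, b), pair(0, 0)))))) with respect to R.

1. h(pair(pair(pair(b, c), 0), pair(f(pair(b, b), cons(b, cons(c, 0))), h(pair(pair(b, b), pair(0, 0))))))  →  h(pair(pair(pair(b, c), 0), pair(b, h(pair(pair(b, b), pair(0, 0))))))   [R3 at 1.2.1]
2. h(pair(pair(pair(b, c), 0), pair(b, h(pair(pair(b, b), pair(0, 0))))))  →  h(pair(pair(pair(b, c), 0), pair(b, 0)))   [R5 at 1.2.2]
3. h(pair(pair(pair(b, c), 0), pair(b, 0)))  →  b   [R5 at ε]

b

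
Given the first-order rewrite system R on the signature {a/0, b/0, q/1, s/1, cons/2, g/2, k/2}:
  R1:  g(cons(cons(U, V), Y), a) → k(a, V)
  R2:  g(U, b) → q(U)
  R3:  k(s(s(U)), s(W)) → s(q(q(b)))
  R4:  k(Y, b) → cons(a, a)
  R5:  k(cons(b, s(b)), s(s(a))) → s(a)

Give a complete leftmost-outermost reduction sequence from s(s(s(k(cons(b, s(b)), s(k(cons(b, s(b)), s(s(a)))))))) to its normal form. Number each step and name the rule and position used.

s(s(s(s(a))))

1. s(s(s(k(cons(b, s(b)), s(k(cons(b, s(b)), s(s(a))))))))  →  s(s(s(k(cons(b, s(b)), s(s(a))))))   [R5 at 1.1.1.2.1]
2. s(s(s(k(cons(b, s(b)), s(s(a))))))  →  s(s(s(s(a))))   [R5 at 1.1.1]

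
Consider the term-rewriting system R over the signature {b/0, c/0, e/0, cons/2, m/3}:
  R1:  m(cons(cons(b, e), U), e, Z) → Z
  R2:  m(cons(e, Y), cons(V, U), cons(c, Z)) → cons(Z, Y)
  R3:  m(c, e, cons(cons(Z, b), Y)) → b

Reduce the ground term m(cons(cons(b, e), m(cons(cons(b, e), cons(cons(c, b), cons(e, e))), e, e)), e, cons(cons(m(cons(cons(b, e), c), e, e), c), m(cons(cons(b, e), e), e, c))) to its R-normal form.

cons(cons(e, c), c)

1. m(cons(cons(b, e), m(cons(cons(b, e), cons(cons(c, b), cons(e, e))), e, e)), e, cons(cons(m(cons(cons(b, e), c), e, e), c), m(cons(cons(b, e), e), e, c)))  →  cons(cons(m(cons(cons(b, e), c), e, e), c), m(cons(cons(b, e), e), e, c))   [R1 at ε]
2. cons(cons(m(cons(cons(b, e), c), e, e), c), m(cons(cons(b, e), e), e, c))  →  cons(cons(e, c), m(cons(cons(b, e), e), e, c))   [R1 at 1.1]
3. cons(cons(e, c), m(cons(cons(b, e), e), e, c))  →  cons(cons(e, c), c)   [R1 at 2]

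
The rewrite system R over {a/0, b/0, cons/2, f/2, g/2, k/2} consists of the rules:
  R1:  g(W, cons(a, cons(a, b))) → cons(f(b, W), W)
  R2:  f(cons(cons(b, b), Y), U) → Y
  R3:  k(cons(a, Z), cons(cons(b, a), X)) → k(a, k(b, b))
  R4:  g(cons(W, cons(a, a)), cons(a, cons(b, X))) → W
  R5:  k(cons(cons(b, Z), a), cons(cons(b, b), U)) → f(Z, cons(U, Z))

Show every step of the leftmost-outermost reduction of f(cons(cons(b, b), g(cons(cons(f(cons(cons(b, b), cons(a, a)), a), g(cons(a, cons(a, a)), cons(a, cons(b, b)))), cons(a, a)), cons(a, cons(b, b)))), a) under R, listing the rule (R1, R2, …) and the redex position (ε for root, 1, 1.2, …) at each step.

cons(cons(a, a), a)

1. f(cons(cons(b, b), g(cons(cons(f(cons(cons(b, b), cons(a, a)), a), g(cons(a, cons(a, a)), cons(a, cons(b, b)))), cons(a, a)), cons(a, cons(b, b)))), a)  →  g(cons(cons(f(cons(cons(b, b), cons(a, a)), a), g(cons(a, cons(a, a)), cons(a, cons(b, b)))), cons(a, a)), cons(a, cons(b, b)))   [R2 at ε]
2. g(cons(cons(f(cons(cons(b, b), cons(a, a)), a), g(cons(a, cons(a, a)), cons(a, cons(b, b)))), cons(a, a)), cons(a, cons(b, b)))  →  cons(f(cons(cons(b, b), cons(a, a)), a), g(cons(a, cons(a, a)), cons(a, cons(b, b))))   [R4 at ε]
3. cons(f(cons(cons(b, b), cons(a, a)), a), g(cons(a, cons(a, a)), cons(a, cons(b, b))))  →  cons(cons(a, a), g(cons(a, cons(a, a)), cons(a, cons(b, b))))   [R2 at 1]
4. cons(cons(a, a), g(cons(a, cons(a, a)), cons(a, cons(b, b))))  →  cons(cons(a, a), a)   [R4 at 2]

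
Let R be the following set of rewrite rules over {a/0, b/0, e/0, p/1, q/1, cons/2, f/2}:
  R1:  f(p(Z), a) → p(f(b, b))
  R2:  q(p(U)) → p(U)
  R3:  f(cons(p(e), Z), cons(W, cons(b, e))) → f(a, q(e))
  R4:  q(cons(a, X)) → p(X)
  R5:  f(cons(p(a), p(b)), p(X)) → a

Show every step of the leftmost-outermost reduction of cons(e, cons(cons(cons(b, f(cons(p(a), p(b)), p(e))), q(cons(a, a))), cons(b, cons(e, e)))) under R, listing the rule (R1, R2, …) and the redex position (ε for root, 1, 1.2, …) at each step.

1. cons(e, cons(cons(cons(b, f(cons(p(a), p(b)), p(e))), q(cons(a, a))), cons(b, cons(e, e))))  →  cons(e, cons(cons(cons(b, a), q(cons(a, a))), cons(b, cons(e, e))))   [R5 at 2.1.1.2]
2. cons(e, cons(cons(cons(b, a), q(cons(a, a))), cons(b, cons(e, e))))  →  cons(e, cons(cons(cons(b, a), p(a)), cons(b, cons(e, e))))   [R4 at 2.1.2]

cons(e, cons(cons(cons(b, a), p(a)), cons(b, cons(e, e))))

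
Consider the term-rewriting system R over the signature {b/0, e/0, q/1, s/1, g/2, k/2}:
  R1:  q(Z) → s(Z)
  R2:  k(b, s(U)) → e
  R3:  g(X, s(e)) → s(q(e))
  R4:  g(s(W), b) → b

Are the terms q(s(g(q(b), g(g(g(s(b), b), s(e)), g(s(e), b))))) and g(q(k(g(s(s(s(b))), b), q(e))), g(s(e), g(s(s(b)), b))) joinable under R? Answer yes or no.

Reduce t₁ = q(s(g(q(b), g(g(g(s(b), b), s(e)), g(s(e), b))))):
1. q(s(g(q(b), g(g(g(s(b), b), s(e)), g(s(e), b)))))  →  s(s(g(q(b), g(g(g(s(b), b), s(e)), g(s(e), b)))))   [R1 at ε]
2. s(s(g(q(b), g(g(g(s(b), b), s(e)), g(s(e), b)))))  →  s(s(g(s(b), g(g(g(s(b), b), s(e)), g(s(e), b)))))   [R1 at 1.1.1]
3. s(s(g(s(b), g(g(g(s(b), b), s(e)), g(s(e), b)))))  →  s(s(g(s(b), g(s(q(e)), g(s(e), b)))))   [R3 at 1.1.2.1]
4. s(s(g(s(b), g(s(q(e)), g(s(e), b)))))  →  s(s(g(s(b), g(s(s(e)), g(s(e), b)))))   [R1 at 1.1.2.1.1]
5. s(s(g(s(b), g(s(s(e)), g(s(e), b)))))  →  s(s(g(s(b), g(s(s(e)), b))))   [R4 at 1.1.2.2]
6. s(s(g(s(b), g(s(s(e)), b))))  →  s(s(g(s(b), b)))   [R4 at 1.1.2]
7. s(s(g(s(b), b)))  →  s(s(b))   [R4 at 1.1]

Reduce t₂ = g(q(k(g(s(s(s(b))), b), q(e))), g(s(e), g(s(s(b)), b))):
1. g(q(k(g(s(s(s(b))), b), q(e))), g(s(e), g(s(s(b)), b)))  →  g(s(k(g(s(s(s(b))), b), q(e))), g(s(e), g(s(s(b)), b)))   [R1 at 1]
2. g(s(k(g(s(s(s(b))), b), q(e))), g(s(e), g(s(s(b)), b)))  →  g(s(k(b, q(e))), g(s(e), g(s(s(b)), b)))   [R4 at 1.1.1]
3. g(s(k(b, q(e))), g(s(e), g(s(s(b)), b)))  →  g(s(k(b, s(e))), g(s(e), g(s(s(b)), b)))   [R1 at 1.1.2]
4. g(s(k(b, s(e))), g(s(e), g(s(s(b)), b)))  →  g(s(e), g(s(e), g(s(s(b)), b)))   [R2 at 1.1]
5. g(s(e), g(s(e), g(s(s(b)), b)))  →  g(s(e), g(s(e), b))   [R4 at 2.2]
6. g(s(e), g(s(e), b))  →  g(s(e), b)   [R4 at 2]
7. g(s(e), b)  →  b   [R4 at ε]

no — NF(t₁) = s(s(b)), NF(t₂) = b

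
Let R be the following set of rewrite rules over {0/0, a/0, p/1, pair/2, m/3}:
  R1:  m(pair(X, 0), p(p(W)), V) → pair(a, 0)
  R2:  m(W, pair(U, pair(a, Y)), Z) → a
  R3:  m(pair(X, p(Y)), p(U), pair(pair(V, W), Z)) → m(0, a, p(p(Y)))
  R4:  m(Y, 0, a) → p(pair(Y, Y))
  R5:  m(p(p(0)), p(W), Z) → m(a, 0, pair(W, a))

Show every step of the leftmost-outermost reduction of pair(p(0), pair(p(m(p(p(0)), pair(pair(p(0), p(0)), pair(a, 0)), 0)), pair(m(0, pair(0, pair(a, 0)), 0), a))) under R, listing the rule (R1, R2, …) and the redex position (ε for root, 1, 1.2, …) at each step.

pair(p(0), pair(p(a), pair(a, a)))

1. pair(p(0), pair(p(m(p(p(0)), pair(pair(p(0), p(0)), pair(a, 0)), 0)), pair(m(0, pair(0, pair(a, 0)), 0), a)))  →  pair(p(0), pair(p(a), pair(m(0, pair(0, pair(a, 0)), 0), a)))   [R2 at 2.1.1]
2. pair(p(0), pair(p(a), pair(m(0, pair(0, pair(a, 0)), 0), a)))  →  pair(p(0), pair(p(a), pair(a, a)))   [R2 at 2.2.1]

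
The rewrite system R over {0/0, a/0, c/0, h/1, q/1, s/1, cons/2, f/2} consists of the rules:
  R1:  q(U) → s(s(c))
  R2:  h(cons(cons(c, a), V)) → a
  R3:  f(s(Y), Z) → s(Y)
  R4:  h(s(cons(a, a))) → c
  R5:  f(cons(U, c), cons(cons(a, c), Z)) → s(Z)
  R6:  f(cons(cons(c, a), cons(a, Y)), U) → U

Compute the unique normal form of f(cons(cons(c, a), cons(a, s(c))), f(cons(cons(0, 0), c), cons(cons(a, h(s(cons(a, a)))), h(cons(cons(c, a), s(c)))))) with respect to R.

1. f(cons(cons(c, a), cons(a, s(c))), f(cons(cons(0, 0), c), cons(cons(a, h(s(cons(a, a)))), h(cons(cons(c, a), s(c))))))  →  f(cons(cons(0, 0), c), cons(cons(a, h(s(cons(a, a)))), h(cons(cons(c, a), s(c)))))   [R6 at ε]
2. f(cons(cons(0, 0), c), cons(cons(a, h(s(cons(a, a)))), h(cons(cons(c, a), s(c)))))  →  f(cons(cons(0, 0), c), cons(cons(a, c), h(cons(cons(c, a), s(c)))))   [R4 at 2.1.2]
3. f(cons(cons(0, 0), c), cons(cons(a, c), h(cons(cons(c, a), s(c)))))  →  s(h(cons(cons(c, a), s(c))))   [R5 at ε]
4. s(h(cons(cons(c, a), s(c))))  →  s(a)   [R2 at 1]

s(a)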